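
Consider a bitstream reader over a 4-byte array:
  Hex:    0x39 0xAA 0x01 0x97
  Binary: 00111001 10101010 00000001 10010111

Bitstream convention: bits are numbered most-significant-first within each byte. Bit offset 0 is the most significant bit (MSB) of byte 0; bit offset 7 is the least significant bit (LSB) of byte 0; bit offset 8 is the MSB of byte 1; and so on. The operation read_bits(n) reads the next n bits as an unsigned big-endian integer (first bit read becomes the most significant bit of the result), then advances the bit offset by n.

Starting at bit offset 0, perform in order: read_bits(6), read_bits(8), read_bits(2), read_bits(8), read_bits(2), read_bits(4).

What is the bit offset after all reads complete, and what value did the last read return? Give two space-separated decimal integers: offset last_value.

Read 1: bits[0:6] width=6 -> value=14 (bin 001110); offset now 6 = byte 0 bit 6; 26 bits remain
Read 2: bits[6:14] width=8 -> value=106 (bin 01101010); offset now 14 = byte 1 bit 6; 18 bits remain
Read 3: bits[14:16] width=2 -> value=2 (bin 10); offset now 16 = byte 2 bit 0; 16 bits remain
Read 4: bits[16:24] width=8 -> value=1 (bin 00000001); offset now 24 = byte 3 bit 0; 8 bits remain
Read 5: bits[24:26] width=2 -> value=2 (bin 10); offset now 26 = byte 3 bit 2; 6 bits remain
Read 6: bits[26:30] width=4 -> value=5 (bin 0101); offset now 30 = byte 3 bit 6; 2 bits remain

Answer: 30 5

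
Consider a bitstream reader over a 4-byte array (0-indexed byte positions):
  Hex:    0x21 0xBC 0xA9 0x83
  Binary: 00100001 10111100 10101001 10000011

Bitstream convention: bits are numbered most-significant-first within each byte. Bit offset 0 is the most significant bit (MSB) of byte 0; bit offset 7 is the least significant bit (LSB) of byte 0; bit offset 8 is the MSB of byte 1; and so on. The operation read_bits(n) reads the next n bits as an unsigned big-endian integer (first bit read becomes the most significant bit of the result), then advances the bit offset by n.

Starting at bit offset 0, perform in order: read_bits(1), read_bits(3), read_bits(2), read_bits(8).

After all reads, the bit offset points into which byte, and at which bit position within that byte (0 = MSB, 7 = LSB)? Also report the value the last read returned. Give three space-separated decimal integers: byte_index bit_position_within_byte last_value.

Read 1: bits[0:1] width=1 -> value=0 (bin 0); offset now 1 = byte 0 bit 1; 31 bits remain
Read 2: bits[1:4] width=3 -> value=2 (bin 010); offset now 4 = byte 0 bit 4; 28 bits remain
Read 3: bits[4:6] width=2 -> value=0 (bin 00); offset now 6 = byte 0 bit 6; 26 bits remain
Read 4: bits[6:14] width=8 -> value=111 (bin 01101111); offset now 14 = byte 1 bit 6; 18 bits remain

Answer: 1 6 111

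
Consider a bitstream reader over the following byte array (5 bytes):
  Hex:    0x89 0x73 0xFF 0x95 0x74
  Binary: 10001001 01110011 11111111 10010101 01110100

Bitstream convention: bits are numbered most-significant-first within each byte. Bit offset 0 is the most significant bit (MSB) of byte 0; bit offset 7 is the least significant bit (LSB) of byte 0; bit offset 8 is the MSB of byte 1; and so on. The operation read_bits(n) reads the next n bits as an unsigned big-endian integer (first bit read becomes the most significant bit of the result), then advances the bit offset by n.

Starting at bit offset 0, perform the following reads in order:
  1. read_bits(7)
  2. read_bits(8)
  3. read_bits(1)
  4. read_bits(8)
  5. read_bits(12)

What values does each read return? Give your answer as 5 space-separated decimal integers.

Answer: 68 185 1 255 2391

Derivation:
Read 1: bits[0:7] width=7 -> value=68 (bin 1000100); offset now 7 = byte 0 bit 7; 33 bits remain
Read 2: bits[7:15] width=8 -> value=185 (bin 10111001); offset now 15 = byte 1 bit 7; 25 bits remain
Read 3: bits[15:16] width=1 -> value=1 (bin 1); offset now 16 = byte 2 bit 0; 24 bits remain
Read 4: bits[16:24] width=8 -> value=255 (bin 11111111); offset now 24 = byte 3 bit 0; 16 bits remain
Read 5: bits[24:36] width=12 -> value=2391 (bin 100101010111); offset now 36 = byte 4 bit 4; 4 bits remain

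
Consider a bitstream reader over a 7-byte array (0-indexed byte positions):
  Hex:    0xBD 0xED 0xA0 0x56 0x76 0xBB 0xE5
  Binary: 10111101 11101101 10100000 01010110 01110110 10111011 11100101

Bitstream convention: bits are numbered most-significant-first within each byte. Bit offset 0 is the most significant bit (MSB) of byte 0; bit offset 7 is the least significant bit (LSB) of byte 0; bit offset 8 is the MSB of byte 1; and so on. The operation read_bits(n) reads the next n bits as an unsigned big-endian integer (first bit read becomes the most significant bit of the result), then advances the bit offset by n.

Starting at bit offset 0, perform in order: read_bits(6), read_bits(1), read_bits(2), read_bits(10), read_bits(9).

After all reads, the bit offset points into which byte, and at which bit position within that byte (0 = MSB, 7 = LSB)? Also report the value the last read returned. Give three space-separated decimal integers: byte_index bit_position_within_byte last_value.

Read 1: bits[0:6] width=6 -> value=47 (bin 101111); offset now 6 = byte 0 bit 6; 50 bits remain
Read 2: bits[6:7] width=1 -> value=0 (bin 0); offset now 7 = byte 0 bit 7; 49 bits remain
Read 3: bits[7:9] width=2 -> value=3 (bin 11); offset now 9 = byte 1 bit 1; 47 bits remain
Read 4: bits[9:19] width=10 -> value=877 (bin 1101101101); offset now 19 = byte 2 bit 3; 37 bits remain
Read 5: bits[19:28] width=9 -> value=5 (bin 000000101); offset now 28 = byte 3 bit 4; 28 bits remain

Answer: 3 4 5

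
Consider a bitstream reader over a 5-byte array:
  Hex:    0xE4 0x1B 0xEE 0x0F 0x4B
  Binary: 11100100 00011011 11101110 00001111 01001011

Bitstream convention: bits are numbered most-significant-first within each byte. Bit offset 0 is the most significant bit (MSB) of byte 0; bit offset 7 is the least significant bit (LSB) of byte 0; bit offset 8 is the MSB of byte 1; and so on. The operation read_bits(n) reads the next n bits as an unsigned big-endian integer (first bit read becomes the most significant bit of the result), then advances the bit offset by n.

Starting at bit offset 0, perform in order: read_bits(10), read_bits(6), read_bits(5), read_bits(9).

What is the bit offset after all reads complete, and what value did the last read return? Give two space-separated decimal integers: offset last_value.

Answer: 30 387

Derivation:
Read 1: bits[0:10] width=10 -> value=912 (bin 1110010000); offset now 10 = byte 1 bit 2; 30 bits remain
Read 2: bits[10:16] width=6 -> value=27 (bin 011011); offset now 16 = byte 2 bit 0; 24 bits remain
Read 3: bits[16:21] width=5 -> value=29 (bin 11101); offset now 21 = byte 2 bit 5; 19 bits remain
Read 4: bits[21:30] width=9 -> value=387 (bin 110000011); offset now 30 = byte 3 bit 6; 10 bits remain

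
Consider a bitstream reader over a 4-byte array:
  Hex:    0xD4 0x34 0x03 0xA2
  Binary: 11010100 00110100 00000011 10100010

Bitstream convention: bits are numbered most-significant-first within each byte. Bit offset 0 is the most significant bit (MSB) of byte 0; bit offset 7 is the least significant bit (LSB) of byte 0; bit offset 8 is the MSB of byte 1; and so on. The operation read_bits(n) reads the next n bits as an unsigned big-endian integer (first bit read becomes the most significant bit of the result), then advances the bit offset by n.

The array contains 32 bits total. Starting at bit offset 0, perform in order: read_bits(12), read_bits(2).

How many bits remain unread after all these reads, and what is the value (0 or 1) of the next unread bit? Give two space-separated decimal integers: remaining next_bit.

Answer: 18 0

Derivation:
Read 1: bits[0:12] width=12 -> value=3395 (bin 110101000011); offset now 12 = byte 1 bit 4; 20 bits remain
Read 2: bits[12:14] width=2 -> value=1 (bin 01); offset now 14 = byte 1 bit 6; 18 bits remain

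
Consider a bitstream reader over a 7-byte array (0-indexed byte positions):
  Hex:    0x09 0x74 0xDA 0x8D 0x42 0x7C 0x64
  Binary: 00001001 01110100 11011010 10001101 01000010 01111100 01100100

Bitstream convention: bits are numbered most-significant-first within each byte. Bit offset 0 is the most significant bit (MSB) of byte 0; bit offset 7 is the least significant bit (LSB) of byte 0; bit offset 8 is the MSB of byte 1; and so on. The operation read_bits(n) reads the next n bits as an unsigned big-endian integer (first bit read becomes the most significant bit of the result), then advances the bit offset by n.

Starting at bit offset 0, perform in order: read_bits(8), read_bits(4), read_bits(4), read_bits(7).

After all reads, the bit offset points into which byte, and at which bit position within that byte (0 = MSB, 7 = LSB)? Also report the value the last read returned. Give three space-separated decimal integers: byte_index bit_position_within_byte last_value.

Answer: 2 7 109

Derivation:
Read 1: bits[0:8] width=8 -> value=9 (bin 00001001); offset now 8 = byte 1 bit 0; 48 bits remain
Read 2: bits[8:12] width=4 -> value=7 (bin 0111); offset now 12 = byte 1 bit 4; 44 bits remain
Read 3: bits[12:16] width=4 -> value=4 (bin 0100); offset now 16 = byte 2 bit 0; 40 bits remain
Read 4: bits[16:23] width=7 -> value=109 (bin 1101101); offset now 23 = byte 2 bit 7; 33 bits remain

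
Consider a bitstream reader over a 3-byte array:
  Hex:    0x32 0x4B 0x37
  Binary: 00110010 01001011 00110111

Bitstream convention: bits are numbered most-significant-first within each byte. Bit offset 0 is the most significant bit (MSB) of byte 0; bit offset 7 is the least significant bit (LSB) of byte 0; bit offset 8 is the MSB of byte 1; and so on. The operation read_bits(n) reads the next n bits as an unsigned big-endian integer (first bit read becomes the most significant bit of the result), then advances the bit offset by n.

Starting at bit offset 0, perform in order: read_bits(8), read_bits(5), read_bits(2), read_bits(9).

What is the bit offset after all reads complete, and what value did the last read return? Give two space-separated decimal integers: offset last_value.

Read 1: bits[0:8] width=8 -> value=50 (bin 00110010); offset now 8 = byte 1 bit 0; 16 bits remain
Read 2: bits[8:13] width=5 -> value=9 (bin 01001); offset now 13 = byte 1 bit 5; 11 bits remain
Read 3: bits[13:15] width=2 -> value=1 (bin 01); offset now 15 = byte 1 bit 7; 9 bits remain
Read 4: bits[15:24] width=9 -> value=311 (bin 100110111); offset now 24 = byte 3 bit 0; 0 bits remain

Answer: 24 311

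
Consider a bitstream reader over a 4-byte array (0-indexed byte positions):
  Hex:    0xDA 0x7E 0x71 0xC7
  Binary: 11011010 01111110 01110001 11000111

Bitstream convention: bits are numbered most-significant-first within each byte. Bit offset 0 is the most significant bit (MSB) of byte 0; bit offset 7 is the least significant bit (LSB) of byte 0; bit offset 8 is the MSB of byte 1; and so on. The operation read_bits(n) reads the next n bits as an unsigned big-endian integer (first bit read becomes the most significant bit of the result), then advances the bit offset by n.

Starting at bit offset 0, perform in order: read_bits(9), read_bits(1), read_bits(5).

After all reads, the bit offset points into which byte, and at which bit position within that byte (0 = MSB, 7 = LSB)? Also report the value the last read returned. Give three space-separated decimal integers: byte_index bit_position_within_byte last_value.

Read 1: bits[0:9] width=9 -> value=436 (bin 110110100); offset now 9 = byte 1 bit 1; 23 bits remain
Read 2: bits[9:10] width=1 -> value=1 (bin 1); offset now 10 = byte 1 bit 2; 22 bits remain
Read 3: bits[10:15] width=5 -> value=31 (bin 11111); offset now 15 = byte 1 bit 7; 17 bits remain

Answer: 1 7 31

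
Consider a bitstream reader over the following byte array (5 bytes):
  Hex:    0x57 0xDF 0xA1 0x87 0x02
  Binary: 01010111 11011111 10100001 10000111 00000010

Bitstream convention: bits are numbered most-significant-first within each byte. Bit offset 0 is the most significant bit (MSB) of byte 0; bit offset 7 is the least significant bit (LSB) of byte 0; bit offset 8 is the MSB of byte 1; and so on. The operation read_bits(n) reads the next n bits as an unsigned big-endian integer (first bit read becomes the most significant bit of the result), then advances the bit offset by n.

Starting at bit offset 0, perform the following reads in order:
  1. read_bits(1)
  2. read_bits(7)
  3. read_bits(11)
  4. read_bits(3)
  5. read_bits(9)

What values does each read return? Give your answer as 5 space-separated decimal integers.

Answer: 0 87 1789 0 195

Derivation:
Read 1: bits[0:1] width=1 -> value=0 (bin 0); offset now 1 = byte 0 bit 1; 39 bits remain
Read 2: bits[1:8] width=7 -> value=87 (bin 1010111); offset now 8 = byte 1 bit 0; 32 bits remain
Read 3: bits[8:19] width=11 -> value=1789 (bin 11011111101); offset now 19 = byte 2 bit 3; 21 bits remain
Read 4: bits[19:22] width=3 -> value=0 (bin 000); offset now 22 = byte 2 bit 6; 18 bits remain
Read 5: bits[22:31] width=9 -> value=195 (bin 011000011); offset now 31 = byte 3 bit 7; 9 bits remain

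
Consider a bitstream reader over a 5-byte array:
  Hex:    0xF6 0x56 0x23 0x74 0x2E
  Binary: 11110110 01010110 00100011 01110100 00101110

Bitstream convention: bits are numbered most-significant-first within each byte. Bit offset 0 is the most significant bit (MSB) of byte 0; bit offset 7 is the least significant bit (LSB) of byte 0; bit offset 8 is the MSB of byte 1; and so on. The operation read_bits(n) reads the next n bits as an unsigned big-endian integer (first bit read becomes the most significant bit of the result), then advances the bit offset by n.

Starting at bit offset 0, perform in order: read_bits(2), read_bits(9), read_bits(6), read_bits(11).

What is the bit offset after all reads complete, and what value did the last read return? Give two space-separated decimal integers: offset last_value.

Read 1: bits[0:2] width=2 -> value=3 (bin 11); offset now 2 = byte 0 bit 2; 38 bits remain
Read 2: bits[2:11] width=9 -> value=434 (bin 110110010); offset now 11 = byte 1 bit 3; 29 bits remain
Read 3: bits[11:17] width=6 -> value=44 (bin 101100); offset now 17 = byte 2 bit 1; 23 bits remain
Read 4: bits[17:28] width=11 -> value=567 (bin 01000110111); offset now 28 = byte 3 bit 4; 12 bits remain

Answer: 28 567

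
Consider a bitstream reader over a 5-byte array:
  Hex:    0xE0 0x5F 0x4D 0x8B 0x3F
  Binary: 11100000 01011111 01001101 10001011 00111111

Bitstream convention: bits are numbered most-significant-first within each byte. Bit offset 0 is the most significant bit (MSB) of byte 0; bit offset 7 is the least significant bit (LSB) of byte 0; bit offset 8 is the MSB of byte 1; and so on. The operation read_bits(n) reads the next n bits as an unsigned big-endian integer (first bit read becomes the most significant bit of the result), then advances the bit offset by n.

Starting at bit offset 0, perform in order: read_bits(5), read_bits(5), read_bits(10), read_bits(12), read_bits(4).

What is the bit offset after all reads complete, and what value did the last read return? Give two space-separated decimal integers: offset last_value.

Answer: 36 3

Derivation:
Read 1: bits[0:5] width=5 -> value=28 (bin 11100); offset now 5 = byte 0 bit 5; 35 bits remain
Read 2: bits[5:10] width=5 -> value=1 (bin 00001); offset now 10 = byte 1 bit 2; 30 bits remain
Read 3: bits[10:20] width=10 -> value=500 (bin 0111110100); offset now 20 = byte 2 bit 4; 20 bits remain
Read 4: bits[20:32] width=12 -> value=3467 (bin 110110001011); offset now 32 = byte 4 bit 0; 8 bits remain
Read 5: bits[32:36] width=4 -> value=3 (bin 0011); offset now 36 = byte 4 bit 4; 4 bits remain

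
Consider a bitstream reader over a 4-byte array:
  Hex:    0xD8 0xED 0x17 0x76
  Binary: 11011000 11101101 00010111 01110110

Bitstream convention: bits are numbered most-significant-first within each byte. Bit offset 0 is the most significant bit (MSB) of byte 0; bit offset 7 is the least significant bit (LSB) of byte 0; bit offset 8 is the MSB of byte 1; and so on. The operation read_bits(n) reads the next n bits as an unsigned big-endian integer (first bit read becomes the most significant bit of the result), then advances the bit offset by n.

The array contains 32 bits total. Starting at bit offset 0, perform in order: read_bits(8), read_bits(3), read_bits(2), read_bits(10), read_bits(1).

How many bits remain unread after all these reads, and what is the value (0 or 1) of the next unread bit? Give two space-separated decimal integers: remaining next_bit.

Read 1: bits[0:8] width=8 -> value=216 (bin 11011000); offset now 8 = byte 1 bit 0; 24 bits remain
Read 2: bits[8:11] width=3 -> value=7 (bin 111); offset now 11 = byte 1 bit 3; 21 bits remain
Read 3: bits[11:13] width=2 -> value=1 (bin 01); offset now 13 = byte 1 bit 5; 19 bits remain
Read 4: bits[13:23] width=10 -> value=651 (bin 1010001011); offset now 23 = byte 2 bit 7; 9 bits remain
Read 5: bits[23:24] width=1 -> value=1 (bin 1); offset now 24 = byte 3 bit 0; 8 bits remain

Answer: 8 0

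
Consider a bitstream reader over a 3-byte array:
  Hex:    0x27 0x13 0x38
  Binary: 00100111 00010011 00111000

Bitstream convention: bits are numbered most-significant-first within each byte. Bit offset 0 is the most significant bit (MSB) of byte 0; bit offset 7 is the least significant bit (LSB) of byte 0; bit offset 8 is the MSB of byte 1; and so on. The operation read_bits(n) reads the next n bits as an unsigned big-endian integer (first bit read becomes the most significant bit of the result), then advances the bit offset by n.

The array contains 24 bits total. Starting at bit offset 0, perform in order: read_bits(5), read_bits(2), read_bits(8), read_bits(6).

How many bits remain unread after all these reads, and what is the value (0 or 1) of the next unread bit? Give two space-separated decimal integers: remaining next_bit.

Answer: 3 0

Derivation:
Read 1: bits[0:5] width=5 -> value=4 (bin 00100); offset now 5 = byte 0 bit 5; 19 bits remain
Read 2: bits[5:7] width=2 -> value=3 (bin 11); offset now 7 = byte 0 bit 7; 17 bits remain
Read 3: bits[7:15] width=8 -> value=137 (bin 10001001); offset now 15 = byte 1 bit 7; 9 bits remain
Read 4: bits[15:21] width=6 -> value=39 (bin 100111); offset now 21 = byte 2 bit 5; 3 bits remain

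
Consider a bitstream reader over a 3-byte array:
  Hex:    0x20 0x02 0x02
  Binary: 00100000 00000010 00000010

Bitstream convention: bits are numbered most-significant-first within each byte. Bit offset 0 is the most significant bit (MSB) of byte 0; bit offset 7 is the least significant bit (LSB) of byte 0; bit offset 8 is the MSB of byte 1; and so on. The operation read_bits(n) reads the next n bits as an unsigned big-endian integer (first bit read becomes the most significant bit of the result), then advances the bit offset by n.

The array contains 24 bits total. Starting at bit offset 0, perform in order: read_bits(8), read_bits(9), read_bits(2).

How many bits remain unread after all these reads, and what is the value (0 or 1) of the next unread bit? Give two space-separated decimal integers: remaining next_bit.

Answer: 5 0

Derivation:
Read 1: bits[0:8] width=8 -> value=32 (bin 00100000); offset now 8 = byte 1 bit 0; 16 bits remain
Read 2: bits[8:17] width=9 -> value=4 (bin 000000100); offset now 17 = byte 2 bit 1; 7 bits remain
Read 3: bits[17:19] width=2 -> value=0 (bin 00); offset now 19 = byte 2 bit 3; 5 bits remain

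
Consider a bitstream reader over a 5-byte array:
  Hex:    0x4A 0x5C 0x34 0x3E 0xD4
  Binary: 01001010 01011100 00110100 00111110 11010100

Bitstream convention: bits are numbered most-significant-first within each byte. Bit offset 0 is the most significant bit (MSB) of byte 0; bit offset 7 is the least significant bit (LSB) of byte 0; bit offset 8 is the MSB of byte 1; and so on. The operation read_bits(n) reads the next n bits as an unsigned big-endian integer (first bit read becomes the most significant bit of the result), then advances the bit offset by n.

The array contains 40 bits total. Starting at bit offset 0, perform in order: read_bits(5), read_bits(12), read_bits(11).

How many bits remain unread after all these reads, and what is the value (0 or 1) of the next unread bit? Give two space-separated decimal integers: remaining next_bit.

Answer: 12 1

Derivation:
Read 1: bits[0:5] width=5 -> value=9 (bin 01001); offset now 5 = byte 0 bit 5; 35 bits remain
Read 2: bits[5:17] width=12 -> value=1208 (bin 010010111000); offset now 17 = byte 2 bit 1; 23 bits remain
Read 3: bits[17:28] width=11 -> value=835 (bin 01101000011); offset now 28 = byte 3 bit 4; 12 bits remain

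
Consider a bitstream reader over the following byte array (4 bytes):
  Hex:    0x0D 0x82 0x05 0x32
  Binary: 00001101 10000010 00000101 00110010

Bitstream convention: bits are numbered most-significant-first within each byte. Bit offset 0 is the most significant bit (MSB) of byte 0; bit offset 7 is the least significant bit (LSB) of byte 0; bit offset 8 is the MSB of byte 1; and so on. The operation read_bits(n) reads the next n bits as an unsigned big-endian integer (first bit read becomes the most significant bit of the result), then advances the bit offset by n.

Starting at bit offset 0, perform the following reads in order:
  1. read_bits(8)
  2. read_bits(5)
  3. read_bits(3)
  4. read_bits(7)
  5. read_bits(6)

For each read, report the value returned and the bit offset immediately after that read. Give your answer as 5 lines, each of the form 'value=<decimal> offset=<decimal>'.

Answer: value=13 offset=8
value=16 offset=13
value=2 offset=16
value=2 offset=23
value=38 offset=29

Derivation:
Read 1: bits[0:8] width=8 -> value=13 (bin 00001101); offset now 8 = byte 1 bit 0; 24 bits remain
Read 2: bits[8:13] width=5 -> value=16 (bin 10000); offset now 13 = byte 1 bit 5; 19 bits remain
Read 3: bits[13:16] width=3 -> value=2 (bin 010); offset now 16 = byte 2 bit 0; 16 bits remain
Read 4: bits[16:23] width=7 -> value=2 (bin 0000010); offset now 23 = byte 2 bit 7; 9 bits remain
Read 5: bits[23:29] width=6 -> value=38 (bin 100110); offset now 29 = byte 3 bit 5; 3 bits remain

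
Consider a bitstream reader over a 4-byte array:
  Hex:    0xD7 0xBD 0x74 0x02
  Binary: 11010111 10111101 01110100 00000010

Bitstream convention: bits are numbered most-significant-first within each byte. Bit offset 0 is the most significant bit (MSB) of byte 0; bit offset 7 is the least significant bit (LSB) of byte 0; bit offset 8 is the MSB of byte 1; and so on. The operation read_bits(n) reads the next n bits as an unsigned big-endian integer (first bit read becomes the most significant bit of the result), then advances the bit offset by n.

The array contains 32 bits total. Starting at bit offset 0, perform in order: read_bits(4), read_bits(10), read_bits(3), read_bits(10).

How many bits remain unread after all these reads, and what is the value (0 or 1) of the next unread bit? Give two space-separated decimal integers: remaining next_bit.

Read 1: bits[0:4] width=4 -> value=13 (bin 1101); offset now 4 = byte 0 bit 4; 28 bits remain
Read 2: bits[4:14] width=10 -> value=495 (bin 0111101111); offset now 14 = byte 1 bit 6; 18 bits remain
Read 3: bits[14:17] width=3 -> value=2 (bin 010); offset now 17 = byte 2 bit 1; 15 bits remain
Read 4: bits[17:27] width=10 -> value=928 (bin 1110100000); offset now 27 = byte 3 bit 3; 5 bits remain

Answer: 5 0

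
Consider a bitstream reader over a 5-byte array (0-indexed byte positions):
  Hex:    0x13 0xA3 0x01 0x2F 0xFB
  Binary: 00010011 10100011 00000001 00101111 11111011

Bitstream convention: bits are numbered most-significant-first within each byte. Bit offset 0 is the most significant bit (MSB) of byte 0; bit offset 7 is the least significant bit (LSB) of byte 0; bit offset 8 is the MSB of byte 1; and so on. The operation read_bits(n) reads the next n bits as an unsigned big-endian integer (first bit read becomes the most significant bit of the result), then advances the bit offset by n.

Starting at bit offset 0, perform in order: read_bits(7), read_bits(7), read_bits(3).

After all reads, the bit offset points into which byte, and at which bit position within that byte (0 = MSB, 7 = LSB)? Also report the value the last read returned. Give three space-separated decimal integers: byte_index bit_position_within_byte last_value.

Read 1: bits[0:7] width=7 -> value=9 (bin 0001001); offset now 7 = byte 0 bit 7; 33 bits remain
Read 2: bits[7:14] width=7 -> value=104 (bin 1101000); offset now 14 = byte 1 bit 6; 26 bits remain
Read 3: bits[14:17] width=3 -> value=6 (bin 110); offset now 17 = byte 2 bit 1; 23 bits remain

Answer: 2 1 6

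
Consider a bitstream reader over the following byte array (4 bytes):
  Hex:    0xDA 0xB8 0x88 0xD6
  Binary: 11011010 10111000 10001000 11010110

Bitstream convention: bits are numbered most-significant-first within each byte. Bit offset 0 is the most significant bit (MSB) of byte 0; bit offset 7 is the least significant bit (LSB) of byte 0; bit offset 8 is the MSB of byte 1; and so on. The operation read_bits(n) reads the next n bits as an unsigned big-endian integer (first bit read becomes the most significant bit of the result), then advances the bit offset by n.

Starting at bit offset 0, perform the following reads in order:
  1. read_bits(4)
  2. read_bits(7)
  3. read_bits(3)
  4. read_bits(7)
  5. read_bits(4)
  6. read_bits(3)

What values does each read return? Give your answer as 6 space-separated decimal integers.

Answer: 13 85 6 17 1 5

Derivation:
Read 1: bits[0:4] width=4 -> value=13 (bin 1101); offset now 4 = byte 0 bit 4; 28 bits remain
Read 2: bits[4:11] width=7 -> value=85 (bin 1010101); offset now 11 = byte 1 bit 3; 21 bits remain
Read 3: bits[11:14] width=3 -> value=6 (bin 110); offset now 14 = byte 1 bit 6; 18 bits remain
Read 4: bits[14:21] width=7 -> value=17 (bin 0010001); offset now 21 = byte 2 bit 5; 11 bits remain
Read 5: bits[21:25] width=4 -> value=1 (bin 0001); offset now 25 = byte 3 bit 1; 7 bits remain
Read 6: bits[25:28] width=3 -> value=5 (bin 101); offset now 28 = byte 3 bit 4; 4 bits remain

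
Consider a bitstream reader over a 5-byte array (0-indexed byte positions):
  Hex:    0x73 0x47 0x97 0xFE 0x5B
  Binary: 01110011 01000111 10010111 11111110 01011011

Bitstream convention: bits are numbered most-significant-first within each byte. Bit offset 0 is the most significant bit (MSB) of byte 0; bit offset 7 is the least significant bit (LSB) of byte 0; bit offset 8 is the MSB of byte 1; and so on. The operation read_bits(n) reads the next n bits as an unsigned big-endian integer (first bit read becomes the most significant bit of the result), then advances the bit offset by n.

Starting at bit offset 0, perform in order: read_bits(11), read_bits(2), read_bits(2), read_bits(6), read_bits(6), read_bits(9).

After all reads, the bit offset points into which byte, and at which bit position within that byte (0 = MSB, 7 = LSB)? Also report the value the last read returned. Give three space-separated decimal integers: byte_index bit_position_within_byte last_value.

Answer: 4 4 485

Derivation:
Read 1: bits[0:11] width=11 -> value=922 (bin 01110011010); offset now 11 = byte 1 bit 3; 29 bits remain
Read 2: bits[11:13] width=2 -> value=0 (bin 00); offset now 13 = byte 1 bit 5; 27 bits remain
Read 3: bits[13:15] width=2 -> value=3 (bin 11); offset now 15 = byte 1 bit 7; 25 bits remain
Read 4: bits[15:21] width=6 -> value=50 (bin 110010); offset now 21 = byte 2 bit 5; 19 bits remain
Read 5: bits[21:27] width=6 -> value=63 (bin 111111); offset now 27 = byte 3 bit 3; 13 bits remain
Read 6: bits[27:36] width=9 -> value=485 (bin 111100101); offset now 36 = byte 4 bit 4; 4 bits remain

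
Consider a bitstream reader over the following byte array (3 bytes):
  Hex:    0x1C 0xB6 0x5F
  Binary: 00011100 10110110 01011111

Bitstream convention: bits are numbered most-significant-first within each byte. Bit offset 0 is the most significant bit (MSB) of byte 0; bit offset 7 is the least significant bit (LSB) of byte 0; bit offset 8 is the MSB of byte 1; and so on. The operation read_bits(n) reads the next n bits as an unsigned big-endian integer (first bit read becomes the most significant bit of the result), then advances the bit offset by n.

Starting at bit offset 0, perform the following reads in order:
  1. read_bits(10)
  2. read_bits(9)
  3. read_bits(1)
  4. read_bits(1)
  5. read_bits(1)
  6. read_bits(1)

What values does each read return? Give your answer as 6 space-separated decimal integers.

Answer: 114 434 1 1 1 1

Derivation:
Read 1: bits[0:10] width=10 -> value=114 (bin 0001110010); offset now 10 = byte 1 bit 2; 14 bits remain
Read 2: bits[10:19] width=9 -> value=434 (bin 110110010); offset now 19 = byte 2 bit 3; 5 bits remain
Read 3: bits[19:20] width=1 -> value=1 (bin 1); offset now 20 = byte 2 bit 4; 4 bits remain
Read 4: bits[20:21] width=1 -> value=1 (bin 1); offset now 21 = byte 2 bit 5; 3 bits remain
Read 5: bits[21:22] width=1 -> value=1 (bin 1); offset now 22 = byte 2 bit 6; 2 bits remain
Read 6: bits[22:23] width=1 -> value=1 (bin 1); offset now 23 = byte 2 bit 7; 1 bits remain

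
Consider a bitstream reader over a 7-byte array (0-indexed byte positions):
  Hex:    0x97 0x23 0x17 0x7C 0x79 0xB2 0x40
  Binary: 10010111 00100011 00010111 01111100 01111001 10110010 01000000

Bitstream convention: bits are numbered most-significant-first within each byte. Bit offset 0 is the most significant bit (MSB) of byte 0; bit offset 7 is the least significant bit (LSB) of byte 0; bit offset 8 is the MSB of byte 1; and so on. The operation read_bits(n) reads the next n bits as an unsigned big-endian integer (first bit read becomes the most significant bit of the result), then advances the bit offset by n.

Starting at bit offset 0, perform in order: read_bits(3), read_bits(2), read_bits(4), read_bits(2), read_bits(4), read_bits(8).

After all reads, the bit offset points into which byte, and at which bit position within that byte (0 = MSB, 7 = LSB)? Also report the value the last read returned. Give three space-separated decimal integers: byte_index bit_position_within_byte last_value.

Read 1: bits[0:3] width=3 -> value=4 (bin 100); offset now 3 = byte 0 bit 3; 53 bits remain
Read 2: bits[3:5] width=2 -> value=2 (bin 10); offset now 5 = byte 0 bit 5; 51 bits remain
Read 3: bits[5:9] width=4 -> value=14 (bin 1110); offset now 9 = byte 1 bit 1; 47 bits remain
Read 4: bits[9:11] width=2 -> value=1 (bin 01); offset now 11 = byte 1 bit 3; 45 bits remain
Read 5: bits[11:15] width=4 -> value=1 (bin 0001); offset now 15 = byte 1 bit 7; 41 bits remain
Read 6: bits[15:23] width=8 -> value=139 (bin 10001011); offset now 23 = byte 2 bit 7; 33 bits remain

Answer: 2 7 139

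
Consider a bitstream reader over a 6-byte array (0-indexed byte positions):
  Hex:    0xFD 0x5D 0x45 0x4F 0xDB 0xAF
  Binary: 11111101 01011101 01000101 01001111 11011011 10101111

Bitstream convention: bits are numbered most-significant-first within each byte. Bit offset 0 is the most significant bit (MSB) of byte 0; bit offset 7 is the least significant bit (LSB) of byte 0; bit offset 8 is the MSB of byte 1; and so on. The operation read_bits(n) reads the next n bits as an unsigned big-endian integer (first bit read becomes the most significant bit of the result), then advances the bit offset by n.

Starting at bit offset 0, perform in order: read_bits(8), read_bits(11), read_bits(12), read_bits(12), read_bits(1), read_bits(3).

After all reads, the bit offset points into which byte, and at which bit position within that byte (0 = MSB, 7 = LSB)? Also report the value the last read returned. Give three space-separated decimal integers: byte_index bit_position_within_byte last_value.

Answer: 5 7 7

Derivation:
Read 1: bits[0:8] width=8 -> value=253 (bin 11111101); offset now 8 = byte 1 bit 0; 40 bits remain
Read 2: bits[8:19] width=11 -> value=746 (bin 01011101010); offset now 19 = byte 2 bit 3; 29 bits remain
Read 3: bits[19:31] width=12 -> value=679 (bin 001010100111); offset now 31 = byte 3 bit 7; 17 bits remain
Read 4: bits[31:43] width=12 -> value=3805 (bin 111011011101); offset now 43 = byte 5 bit 3; 5 bits remain
Read 5: bits[43:44] width=1 -> value=0 (bin 0); offset now 44 = byte 5 bit 4; 4 bits remain
Read 6: bits[44:47] width=3 -> value=7 (bin 111); offset now 47 = byte 5 bit 7; 1 bits remain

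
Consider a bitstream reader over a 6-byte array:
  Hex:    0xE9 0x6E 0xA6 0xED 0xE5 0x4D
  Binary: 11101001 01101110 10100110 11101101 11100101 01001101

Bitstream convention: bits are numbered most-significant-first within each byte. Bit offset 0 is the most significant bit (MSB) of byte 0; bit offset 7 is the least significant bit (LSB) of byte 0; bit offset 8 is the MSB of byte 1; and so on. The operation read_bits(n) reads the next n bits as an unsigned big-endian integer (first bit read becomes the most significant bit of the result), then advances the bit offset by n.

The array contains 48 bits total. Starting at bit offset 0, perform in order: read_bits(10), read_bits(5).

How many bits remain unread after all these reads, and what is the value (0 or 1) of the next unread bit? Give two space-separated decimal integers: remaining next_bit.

Answer: 33 0

Derivation:
Read 1: bits[0:10] width=10 -> value=933 (bin 1110100101); offset now 10 = byte 1 bit 2; 38 bits remain
Read 2: bits[10:15] width=5 -> value=23 (bin 10111); offset now 15 = byte 1 bit 7; 33 bits remain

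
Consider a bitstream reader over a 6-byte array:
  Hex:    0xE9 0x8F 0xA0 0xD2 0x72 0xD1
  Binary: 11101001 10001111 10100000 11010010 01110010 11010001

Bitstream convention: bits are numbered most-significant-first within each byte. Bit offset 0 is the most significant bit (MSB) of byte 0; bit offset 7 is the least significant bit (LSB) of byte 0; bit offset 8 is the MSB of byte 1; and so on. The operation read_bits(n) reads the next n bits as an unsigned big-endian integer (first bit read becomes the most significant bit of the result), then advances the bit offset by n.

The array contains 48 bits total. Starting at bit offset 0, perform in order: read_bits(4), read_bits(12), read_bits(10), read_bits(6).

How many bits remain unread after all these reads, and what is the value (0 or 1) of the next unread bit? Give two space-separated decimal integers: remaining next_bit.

Read 1: bits[0:4] width=4 -> value=14 (bin 1110); offset now 4 = byte 0 bit 4; 44 bits remain
Read 2: bits[4:16] width=12 -> value=2447 (bin 100110001111); offset now 16 = byte 2 bit 0; 32 bits remain
Read 3: bits[16:26] width=10 -> value=643 (bin 1010000011); offset now 26 = byte 3 bit 2; 22 bits remain
Read 4: bits[26:32] width=6 -> value=18 (bin 010010); offset now 32 = byte 4 bit 0; 16 bits remain

Answer: 16 0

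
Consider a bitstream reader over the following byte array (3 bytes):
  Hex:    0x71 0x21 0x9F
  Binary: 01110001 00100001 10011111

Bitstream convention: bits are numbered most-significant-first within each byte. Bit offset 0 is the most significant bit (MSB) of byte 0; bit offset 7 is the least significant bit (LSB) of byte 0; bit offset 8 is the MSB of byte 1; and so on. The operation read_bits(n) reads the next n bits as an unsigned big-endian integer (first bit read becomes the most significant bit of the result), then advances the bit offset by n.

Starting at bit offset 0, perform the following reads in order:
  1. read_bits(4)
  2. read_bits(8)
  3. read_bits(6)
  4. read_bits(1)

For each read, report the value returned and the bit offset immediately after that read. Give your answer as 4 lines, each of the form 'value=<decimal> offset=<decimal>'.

Answer: value=7 offset=4
value=18 offset=12
value=6 offset=18
value=0 offset=19

Derivation:
Read 1: bits[0:4] width=4 -> value=7 (bin 0111); offset now 4 = byte 0 bit 4; 20 bits remain
Read 2: bits[4:12] width=8 -> value=18 (bin 00010010); offset now 12 = byte 1 bit 4; 12 bits remain
Read 3: bits[12:18] width=6 -> value=6 (bin 000110); offset now 18 = byte 2 bit 2; 6 bits remain
Read 4: bits[18:19] width=1 -> value=0 (bin 0); offset now 19 = byte 2 bit 3; 5 bits remain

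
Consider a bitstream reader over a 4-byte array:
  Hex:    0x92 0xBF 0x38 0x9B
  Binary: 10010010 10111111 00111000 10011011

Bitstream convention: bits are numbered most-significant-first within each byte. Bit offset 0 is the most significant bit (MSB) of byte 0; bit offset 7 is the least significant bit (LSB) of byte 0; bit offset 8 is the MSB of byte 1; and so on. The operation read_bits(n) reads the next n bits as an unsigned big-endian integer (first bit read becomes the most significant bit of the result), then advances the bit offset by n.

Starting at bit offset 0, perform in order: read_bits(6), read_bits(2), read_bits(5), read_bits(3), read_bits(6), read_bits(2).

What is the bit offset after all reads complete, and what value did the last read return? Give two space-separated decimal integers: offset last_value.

Answer: 24 0

Derivation:
Read 1: bits[0:6] width=6 -> value=36 (bin 100100); offset now 6 = byte 0 bit 6; 26 bits remain
Read 2: bits[6:8] width=2 -> value=2 (bin 10); offset now 8 = byte 1 bit 0; 24 bits remain
Read 3: bits[8:13] width=5 -> value=23 (bin 10111); offset now 13 = byte 1 bit 5; 19 bits remain
Read 4: bits[13:16] width=3 -> value=7 (bin 111); offset now 16 = byte 2 bit 0; 16 bits remain
Read 5: bits[16:22] width=6 -> value=14 (bin 001110); offset now 22 = byte 2 bit 6; 10 bits remain
Read 6: bits[22:24] width=2 -> value=0 (bin 00); offset now 24 = byte 3 bit 0; 8 bits remain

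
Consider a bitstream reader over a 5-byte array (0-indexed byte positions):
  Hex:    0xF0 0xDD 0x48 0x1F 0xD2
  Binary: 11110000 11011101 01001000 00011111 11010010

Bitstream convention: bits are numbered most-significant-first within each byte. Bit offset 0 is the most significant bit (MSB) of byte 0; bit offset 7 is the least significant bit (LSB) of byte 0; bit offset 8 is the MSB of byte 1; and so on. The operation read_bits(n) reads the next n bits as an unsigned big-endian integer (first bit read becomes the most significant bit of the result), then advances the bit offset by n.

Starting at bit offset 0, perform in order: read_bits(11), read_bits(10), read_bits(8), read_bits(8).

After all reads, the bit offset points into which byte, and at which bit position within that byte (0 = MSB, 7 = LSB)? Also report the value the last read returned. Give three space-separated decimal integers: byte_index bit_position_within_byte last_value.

Answer: 4 5 250

Derivation:
Read 1: bits[0:11] width=11 -> value=1926 (bin 11110000110); offset now 11 = byte 1 bit 3; 29 bits remain
Read 2: bits[11:21] width=10 -> value=937 (bin 1110101001); offset now 21 = byte 2 bit 5; 19 bits remain
Read 3: bits[21:29] width=8 -> value=3 (bin 00000011); offset now 29 = byte 3 bit 5; 11 bits remain
Read 4: bits[29:37] width=8 -> value=250 (bin 11111010); offset now 37 = byte 4 bit 5; 3 bits remain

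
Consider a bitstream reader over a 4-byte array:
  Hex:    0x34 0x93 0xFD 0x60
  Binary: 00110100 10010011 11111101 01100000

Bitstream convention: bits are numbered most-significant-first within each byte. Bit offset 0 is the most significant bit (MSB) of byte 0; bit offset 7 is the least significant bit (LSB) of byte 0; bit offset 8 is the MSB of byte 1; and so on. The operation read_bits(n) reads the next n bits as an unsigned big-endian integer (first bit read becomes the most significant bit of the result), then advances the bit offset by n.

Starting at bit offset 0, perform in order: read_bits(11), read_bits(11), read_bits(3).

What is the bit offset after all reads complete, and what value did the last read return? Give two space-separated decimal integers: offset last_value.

Answer: 25 2

Derivation:
Read 1: bits[0:11] width=11 -> value=420 (bin 00110100100); offset now 11 = byte 1 bit 3; 21 bits remain
Read 2: bits[11:22] width=11 -> value=1279 (bin 10011111111); offset now 22 = byte 2 bit 6; 10 bits remain
Read 3: bits[22:25] width=3 -> value=2 (bin 010); offset now 25 = byte 3 bit 1; 7 bits remain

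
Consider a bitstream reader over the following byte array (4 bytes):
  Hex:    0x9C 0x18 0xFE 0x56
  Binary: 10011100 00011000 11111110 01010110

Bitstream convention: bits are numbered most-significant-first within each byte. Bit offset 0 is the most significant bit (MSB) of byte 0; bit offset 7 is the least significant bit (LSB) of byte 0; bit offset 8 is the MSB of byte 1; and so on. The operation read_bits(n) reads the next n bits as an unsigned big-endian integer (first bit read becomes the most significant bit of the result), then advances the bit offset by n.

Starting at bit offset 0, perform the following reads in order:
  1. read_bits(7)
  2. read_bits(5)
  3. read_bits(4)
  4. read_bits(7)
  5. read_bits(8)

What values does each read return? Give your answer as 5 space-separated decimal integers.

Answer: 78 1 8 127 43

Derivation:
Read 1: bits[0:7] width=7 -> value=78 (bin 1001110); offset now 7 = byte 0 bit 7; 25 bits remain
Read 2: bits[7:12] width=5 -> value=1 (bin 00001); offset now 12 = byte 1 bit 4; 20 bits remain
Read 3: bits[12:16] width=4 -> value=8 (bin 1000); offset now 16 = byte 2 bit 0; 16 bits remain
Read 4: bits[16:23] width=7 -> value=127 (bin 1111111); offset now 23 = byte 2 bit 7; 9 bits remain
Read 5: bits[23:31] width=8 -> value=43 (bin 00101011); offset now 31 = byte 3 bit 7; 1 bits remain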